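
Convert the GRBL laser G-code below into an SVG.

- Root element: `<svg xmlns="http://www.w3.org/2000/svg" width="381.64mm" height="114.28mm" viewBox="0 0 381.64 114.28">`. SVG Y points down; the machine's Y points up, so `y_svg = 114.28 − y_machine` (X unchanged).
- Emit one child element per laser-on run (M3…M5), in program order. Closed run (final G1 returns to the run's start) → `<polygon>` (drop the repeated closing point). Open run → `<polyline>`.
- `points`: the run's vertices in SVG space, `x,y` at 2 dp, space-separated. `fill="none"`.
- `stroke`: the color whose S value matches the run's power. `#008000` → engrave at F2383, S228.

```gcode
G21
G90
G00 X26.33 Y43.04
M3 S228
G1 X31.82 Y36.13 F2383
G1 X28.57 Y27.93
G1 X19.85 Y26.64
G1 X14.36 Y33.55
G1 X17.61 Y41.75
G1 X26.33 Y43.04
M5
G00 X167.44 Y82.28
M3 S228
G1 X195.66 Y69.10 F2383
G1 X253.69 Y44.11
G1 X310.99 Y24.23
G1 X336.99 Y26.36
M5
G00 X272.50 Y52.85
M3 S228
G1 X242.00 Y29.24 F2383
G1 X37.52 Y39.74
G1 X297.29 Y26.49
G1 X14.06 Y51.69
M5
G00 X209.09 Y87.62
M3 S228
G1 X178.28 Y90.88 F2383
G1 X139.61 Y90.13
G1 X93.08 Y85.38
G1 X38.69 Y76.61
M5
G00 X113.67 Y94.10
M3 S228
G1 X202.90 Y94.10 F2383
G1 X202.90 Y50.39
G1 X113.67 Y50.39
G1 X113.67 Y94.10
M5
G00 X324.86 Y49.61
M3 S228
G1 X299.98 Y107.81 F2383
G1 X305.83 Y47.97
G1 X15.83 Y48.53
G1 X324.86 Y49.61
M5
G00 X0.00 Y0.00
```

<svg xmlns="http://www.w3.org/2000/svg" width="381.64mm" height="114.28mm" viewBox="0 0 381.64 114.28">
  <polygon points="26.33,71.24 31.82,78.15 28.57,86.35 19.85,87.64 14.36,80.73 17.61,72.53" fill="none" stroke="#008000"/>
  <polyline points="167.44,32.00 195.66,45.18 253.69,70.17 310.99,90.05 336.99,87.92" fill="none" stroke="#008000"/>
  <polyline points="272.50,61.43 242.00,85.04 37.52,74.54 297.29,87.79 14.06,62.59" fill="none" stroke="#008000"/>
  <polyline points="209.09,26.66 178.28,23.40 139.61,24.15 93.08,28.90 38.69,37.67" fill="none" stroke="#008000"/>
  <polygon points="113.67,20.18 202.90,20.18 202.90,63.89 113.67,63.89" fill="none" stroke="#008000"/>
  <polygon points="324.86,64.67 299.98,6.47 305.83,66.31 15.83,65.75" fill="none" stroke="#008000"/>
</svg>

Each laser-on run becomes one SVG element. Flip Y back into SVG space with y_svg = 114.28 − y_machine. Every run uses S228, so all elements get stroke `#008000` (engrave).

Run 1: The run returns to its start, so emit a `<polygon>` with points (Y-flipped): 26.33,71.24 31.82,78.15 28.57,86.35 19.85,87.64 14.36,80.73 17.61,72.53.

Run 2: The run is open, so emit a `<polyline>` with points (Y-flipped): 167.44,32.00 195.66,45.18 253.69,70.17 310.99,90.05 336.99,87.92.

Run 3: The run is open, so emit a `<polyline>` with points (Y-flipped): 272.50,61.43 242.00,85.04 37.52,74.54 297.29,87.79 14.06,62.59.

Run 4: The run is open, so emit a `<polyline>` with points (Y-flipped): 209.09,26.66 178.28,23.40 139.61,24.15 93.08,28.90 38.69,37.67.

Run 5: The run returns to its start, so emit a `<polygon>` with points (Y-flipped): 113.67,20.18 202.90,20.18 202.90,63.89 113.67,63.89.

Run 6: The run returns to its start, so emit a `<polygon>` with points (Y-flipped): 324.86,64.67 299.98,6.47 305.83,66.31 15.83,65.75.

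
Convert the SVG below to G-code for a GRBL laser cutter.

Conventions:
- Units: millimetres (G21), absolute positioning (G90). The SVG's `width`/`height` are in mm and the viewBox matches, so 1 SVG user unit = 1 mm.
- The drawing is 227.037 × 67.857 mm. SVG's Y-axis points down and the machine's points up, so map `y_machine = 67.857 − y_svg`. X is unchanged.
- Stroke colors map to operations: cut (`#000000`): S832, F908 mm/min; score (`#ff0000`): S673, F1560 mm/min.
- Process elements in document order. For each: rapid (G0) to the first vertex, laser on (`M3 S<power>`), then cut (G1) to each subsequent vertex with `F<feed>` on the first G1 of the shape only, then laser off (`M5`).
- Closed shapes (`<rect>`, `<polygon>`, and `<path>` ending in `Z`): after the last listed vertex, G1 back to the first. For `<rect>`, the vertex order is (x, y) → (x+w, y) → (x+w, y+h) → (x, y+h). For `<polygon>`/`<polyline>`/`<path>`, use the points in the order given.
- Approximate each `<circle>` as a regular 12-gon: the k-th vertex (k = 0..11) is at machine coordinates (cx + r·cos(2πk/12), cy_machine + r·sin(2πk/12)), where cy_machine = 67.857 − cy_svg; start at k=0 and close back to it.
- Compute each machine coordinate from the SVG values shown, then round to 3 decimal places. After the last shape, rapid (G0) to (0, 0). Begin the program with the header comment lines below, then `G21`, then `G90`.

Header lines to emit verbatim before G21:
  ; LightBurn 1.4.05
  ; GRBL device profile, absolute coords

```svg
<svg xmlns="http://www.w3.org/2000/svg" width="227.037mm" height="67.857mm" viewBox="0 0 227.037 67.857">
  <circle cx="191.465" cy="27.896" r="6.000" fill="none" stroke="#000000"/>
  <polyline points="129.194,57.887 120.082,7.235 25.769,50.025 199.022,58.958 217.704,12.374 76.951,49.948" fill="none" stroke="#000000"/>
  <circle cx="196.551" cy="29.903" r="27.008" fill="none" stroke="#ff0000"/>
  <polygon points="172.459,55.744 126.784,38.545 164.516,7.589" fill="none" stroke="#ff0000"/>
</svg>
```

viewBox `0 0 227.037 67.857` with mm width/height → 1 unit = 1 mm. Flip: y_m = 67.857 − y_svg.

**Shape 1** — `<circle>` circle, stroke `#000000` → cut (S832, F908). Machine vertices: (197.465,39.961) → (196.661,42.961) → (194.465,45.157) → (191.465,45.961) → (188.465,45.157) → (186.269,42.961) → (185.465,39.961) → (186.269,36.961) → (188.465,34.765) → (191.465,33.961) → (194.465,34.765) → (196.661,36.961) → (197.465,39.961). Closed: final G1 returns to the first vertex.

**Shape 2** — `<polyline>` open polyline, stroke `#000000` → cut (S832, F908). Machine vertices: (129.194,9.970) → (120.082,60.622) → (25.769,17.832) → (199.022,8.899) → (217.704,55.483) → (76.951,17.909). Open path.

**Shape 3** — `<circle>` circle, stroke `#ff0000` → score (S673, F1560). Machine vertices: (223.559,37.954) → (219.941,51.458) → (210.055,61.344) → (196.551,64.962) → (183.047,61.344) → (173.161,51.458) → (169.543,37.954) → (173.161,24.450) → (183.047,14.564) → (196.551,10.946) → (210.055,14.564) → (219.941,24.450) → (223.559,37.954). Closed: final G1 returns to the first vertex.

**Shape 4** — `<polygon>` regular polygon, stroke `#ff0000` → score (S673, F1560). Machine vertices: (172.459,12.113) → (126.784,29.312) → (164.516,60.268) → (172.459,12.113). Closed: final G1 returns to the first vertex.

; LightBurn 1.4.05
; GRBL device profile, absolute coords
G21
G90
G0 X197.465 Y39.961
M3 S832
G1 X196.661 Y42.961 F908
G1 X194.465 Y45.157
G1 X191.465 Y45.961
G1 X188.465 Y45.157
G1 X186.269 Y42.961
G1 X185.465 Y39.961
G1 X186.269 Y36.961
G1 X188.465 Y34.765
G1 X191.465 Y33.961
G1 X194.465 Y34.765
G1 X196.661 Y36.961
G1 X197.465 Y39.961
M5
G0 X129.194 Y9.970
M3 S832
G1 X120.082 Y60.622 F908
G1 X25.769 Y17.832
G1 X199.022 Y8.899
G1 X217.704 Y55.483
G1 X76.951 Y17.909
M5
G0 X223.559 Y37.954
M3 S673
G1 X219.941 Y51.458 F1560
G1 X210.055 Y61.344
G1 X196.551 Y64.962
G1 X183.047 Y61.344
G1 X173.161 Y51.458
G1 X169.543 Y37.954
G1 X173.161 Y24.450
G1 X183.047 Y14.564
G1 X196.551 Y10.946
G1 X210.055 Y14.564
G1 X219.941 Y24.450
G1 X223.559 Y37.954
M5
G0 X172.459 Y12.113
M3 S673
G1 X126.784 Y29.312 F1560
G1 X164.516 Y60.268
G1 X172.459 Y12.113
M5
G0 X0.000 Y0.000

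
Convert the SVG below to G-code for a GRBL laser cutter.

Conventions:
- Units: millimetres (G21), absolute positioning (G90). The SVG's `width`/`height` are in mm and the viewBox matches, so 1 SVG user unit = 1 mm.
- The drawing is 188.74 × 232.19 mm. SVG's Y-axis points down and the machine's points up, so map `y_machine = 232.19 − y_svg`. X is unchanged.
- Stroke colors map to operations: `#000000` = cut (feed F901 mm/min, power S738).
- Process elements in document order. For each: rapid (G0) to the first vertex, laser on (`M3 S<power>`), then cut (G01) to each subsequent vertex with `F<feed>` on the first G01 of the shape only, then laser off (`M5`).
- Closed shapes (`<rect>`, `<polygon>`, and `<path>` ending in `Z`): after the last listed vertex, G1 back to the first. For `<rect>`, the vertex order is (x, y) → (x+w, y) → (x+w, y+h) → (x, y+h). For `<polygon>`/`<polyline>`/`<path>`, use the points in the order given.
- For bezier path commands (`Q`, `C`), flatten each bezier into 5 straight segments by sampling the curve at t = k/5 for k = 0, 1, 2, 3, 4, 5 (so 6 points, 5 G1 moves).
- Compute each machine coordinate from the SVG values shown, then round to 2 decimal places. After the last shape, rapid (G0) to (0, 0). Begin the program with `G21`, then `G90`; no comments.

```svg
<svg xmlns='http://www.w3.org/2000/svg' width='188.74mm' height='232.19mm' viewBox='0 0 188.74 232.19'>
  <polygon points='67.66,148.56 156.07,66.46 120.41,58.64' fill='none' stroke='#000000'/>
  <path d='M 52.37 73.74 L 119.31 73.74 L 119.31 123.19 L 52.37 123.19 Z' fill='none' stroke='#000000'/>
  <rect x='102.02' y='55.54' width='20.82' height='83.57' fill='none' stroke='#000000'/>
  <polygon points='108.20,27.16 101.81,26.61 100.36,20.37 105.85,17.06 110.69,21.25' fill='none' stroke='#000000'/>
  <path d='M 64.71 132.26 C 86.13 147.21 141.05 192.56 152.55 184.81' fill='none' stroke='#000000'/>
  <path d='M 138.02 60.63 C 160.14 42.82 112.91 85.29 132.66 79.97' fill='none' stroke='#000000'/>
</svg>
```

viewBox `0 0 188.74 232.19` with mm width/height → 1 unit = 1 mm. Flip: y_m = 232.19 − y_svg.

**Shape 1** — `<polygon>` closed polygon, stroke `#000000` → cut (S738, F901). Machine vertices: (67.66,83.63) → (156.07,165.73) → (120.41,173.55) → (67.66,83.63). Closed: final G1 returns to the first vertex.

**Shape 2** — `<path>` rectangle, stroke `#000000` → cut (S738, F901). Machine vertices: (52.37,158.45) → (119.31,158.45) → (119.31,109.00) → (52.37,109.00) → (52.37,158.45). Closed: final G1 returns to the first vertex.

**Shape 3** — `<rect>` rectangle, stroke `#000000` → cut (S738, F901). Machine vertices: (102.02,176.65) → (122.84,176.65) → (122.84,93.08) → (102.02,93.08) → (102.02,176.65). Closed: final G1 returns to the first vertex.

**Shape 4** — `<polygon>` regular polygon, stroke `#000000` → cut (S738, F901). Machine vertices: (108.20,205.03) → (101.81,205.58) → (100.36,211.82) → (105.85,215.13) → (110.69,210.94) → (108.20,205.03). Closed: final G1 returns to the first vertex.

**Shape 5** — `<path>` cubic bezier, stroke `#000000` → cut (S738, F901). Control points (SVG): P0=(64.71,132.26), P1=(86.13,147.21), P2=(141.05,192.56), P3=(152.55,184.81); sampled at t=k/5. Machine vertices: (64.71,99.93) → (80.97,87.98) → (101.57,72.74) → (122.83,58.22) → (141.05,48.43) → (152.55,47.38). Open path.

**Shape 6** — `<path>` cubic bezier, stroke `#000000` → cut (S738, F901). Control points (SVG): P0=(138.02,60.63), P1=(160.14,42.82), P2=(112.91,85.29), P3=(132.66,79.97); sampled at t=k/5. Machine vertices: (138.02,171.56) → (144.06,175.88) → (140.00,170.91) → (132.39,161.86) → (127.76,153.90) → (132.66,152.22). Open path.

G21
G90
G0 X67.66 Y83.63
M3 S738
G01 X156.07 Y165.73 F901
G01 X120.41 Y173.55
G01 X67.66 Y83.63
M5
G0 X52.37 Y158.45
M3 S738
G01 X119.31 Y158.45 F901
G01 X119.31 Y109.00
G01 X52.37 Y109.00
G01 X52.37 Y158.45
M5
G0 X102.02 Y176.65
M3 S738
G01 X122.84 Y176.65 F901
G01 X122.84 Y93.08
G01 X102.02 Y93.08
G01 X102.02 Y176.65
M5
G0 X108.20 Y205.03
M3 S738
G01 X101.81 Y205.58 F901
G01 X100.36 Y211.82
G01 X105.85 Y215.13
G01 X110.69 Y210.94
G01 X108.20 Y205.03
M5
G0 X64.71 Y99.93
M3 S738
G01 X80.97 Y87.98 F901
G01 X101.57 Y72.74
G01 X122.83 Y58.22
G01 X141.05 Y48.43
G01 X152.55 Y47.38
M5
G0 X138.02 Y171.56
M3 S738
G01 X144.06 Y175.88 F901
G01 X140.00 Y170.91
G01 X132.39 Y161.86
G01 X127.76 Y153.90
G01 X132.66 Y152.22
M5
G0 X0.00 Y0.00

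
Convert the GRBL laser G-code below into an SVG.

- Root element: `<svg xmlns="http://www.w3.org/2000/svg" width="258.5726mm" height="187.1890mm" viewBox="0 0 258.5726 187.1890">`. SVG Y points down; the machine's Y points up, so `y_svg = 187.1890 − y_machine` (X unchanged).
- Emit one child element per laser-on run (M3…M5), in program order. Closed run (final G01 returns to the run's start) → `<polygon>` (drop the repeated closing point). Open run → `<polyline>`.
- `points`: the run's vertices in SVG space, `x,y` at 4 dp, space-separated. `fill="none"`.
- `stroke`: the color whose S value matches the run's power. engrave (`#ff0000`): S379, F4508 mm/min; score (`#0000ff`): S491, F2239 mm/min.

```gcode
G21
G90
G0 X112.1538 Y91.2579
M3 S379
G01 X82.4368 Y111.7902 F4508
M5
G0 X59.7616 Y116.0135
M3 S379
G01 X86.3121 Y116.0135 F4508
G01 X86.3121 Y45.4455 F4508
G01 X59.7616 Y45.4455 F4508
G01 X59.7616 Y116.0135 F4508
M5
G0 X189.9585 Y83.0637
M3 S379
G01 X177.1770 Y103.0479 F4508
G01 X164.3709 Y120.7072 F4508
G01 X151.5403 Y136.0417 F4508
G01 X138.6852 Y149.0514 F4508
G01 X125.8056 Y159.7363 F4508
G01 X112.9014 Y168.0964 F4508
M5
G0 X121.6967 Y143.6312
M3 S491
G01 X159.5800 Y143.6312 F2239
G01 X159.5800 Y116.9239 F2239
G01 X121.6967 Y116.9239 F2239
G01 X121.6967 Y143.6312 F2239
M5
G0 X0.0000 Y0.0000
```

<svg xmlns="http://www.w3.org/2000/svg" width="258.5726mm" height="187.1890mm" viewBox="0 0 258.5726 187.1890">
  <polyline points="112.1538,95.9311 82.4368,75.3988" fill="none" stroke="#ff0000"/>
  <polygon points="59.7616,71.1755 86.3121,71.1755 86.3121,141.7435 59.7616,141.7435" fill="none" stroke="#ff0000"/>
  <polyline points="189.9585,104.1253 177.1770,84.1411 164.3709,66.4818 151.5403,51.1473 138.6852,38.1376 125.8056,27.4527 112.9014,19.0926" fill="none" stroke="#ff0000"/>
  <polygon points="121.6967,43.5578 159.5800,43.5578 159.5800,70.2651 121.6967,70.2651" fill="none" stroke="#0000ff"/>
</svg>

Machine Y-up, SVG Y-down with viewBox height 187.1890, so y_svg = 187.1890 − y_machine; X carries over.

Run 1: the run's S379 means `#ff0000` (engrave). The run is open, so emit a `<polyline>` with points (Y-flipped): 112.1538,95.9311 82.4368,75.3988.

Run 2: the run's S379 means `#ff0000` (engrave). The run returns to its start, so emit a `<polygon>` with points (Y-flipped): 59.7616,71.1755 86.3121,71.1755 86.3121,141.7435 59.7616,141.7435.

Run 3: power S379 maps to stroke `#ff0000` (engrave). The run is open, so emit a `<polyline>` with points (Y-flipped): 189.9585,104.1253 177.1770,84.1411 164.3709,66.4818 151.5403,51.1473 138.6852,38.1376 125.8056,27.4527 112.9014,19.0926.

Run 4: power S491 maps to stroke `#0000ff` (score). The run returns to its start, so emit a `<polygon>` with points (Y-flipped): 121.6967,43.5578 159.5800,43.5578 159.5800,70.2651 121.6967,70.2651.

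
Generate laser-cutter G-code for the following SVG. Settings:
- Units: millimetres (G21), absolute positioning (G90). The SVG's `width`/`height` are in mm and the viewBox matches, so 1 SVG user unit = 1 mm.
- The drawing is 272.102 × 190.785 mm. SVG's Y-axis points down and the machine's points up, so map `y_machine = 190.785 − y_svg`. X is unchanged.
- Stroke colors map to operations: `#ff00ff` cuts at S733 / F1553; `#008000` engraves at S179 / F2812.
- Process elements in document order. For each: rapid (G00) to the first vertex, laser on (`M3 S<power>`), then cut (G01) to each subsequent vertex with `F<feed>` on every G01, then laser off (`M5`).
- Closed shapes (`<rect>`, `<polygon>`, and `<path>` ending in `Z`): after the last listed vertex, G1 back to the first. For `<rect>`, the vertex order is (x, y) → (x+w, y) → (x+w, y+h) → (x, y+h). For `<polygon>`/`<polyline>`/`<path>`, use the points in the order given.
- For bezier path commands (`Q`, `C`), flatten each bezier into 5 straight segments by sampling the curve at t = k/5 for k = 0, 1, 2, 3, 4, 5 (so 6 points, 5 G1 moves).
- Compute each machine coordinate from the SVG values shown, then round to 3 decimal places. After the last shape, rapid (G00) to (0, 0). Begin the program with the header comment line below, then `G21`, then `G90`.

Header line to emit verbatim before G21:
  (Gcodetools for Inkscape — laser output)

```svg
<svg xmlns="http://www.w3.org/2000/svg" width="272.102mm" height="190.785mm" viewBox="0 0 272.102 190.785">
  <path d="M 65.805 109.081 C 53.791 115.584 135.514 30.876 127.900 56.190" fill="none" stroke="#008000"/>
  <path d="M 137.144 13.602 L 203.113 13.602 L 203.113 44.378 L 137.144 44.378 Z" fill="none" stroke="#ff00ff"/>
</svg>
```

(Gcodetools for Inkscape — laser output)
G21
G90
G00 X65.805 Y81.704
M3 S179
G01 X68.380 Y87.138 F2812
G01 X84.665 Y104.803 F2812
G01 X105.872 Y125.040 F2812
G01 X123.213 Y138.191 F2812
G01 X127.900 Y134.595 F2812
M5
G00 X137.144 Y177.183
M3 S733
G01 X203.113 Y177.183 F1553
G01 X203.113 Y146.407 F1553
G01 X137.144 Y146.407 F1553
G01 X137.144 Y177.183 F1553
M5
G00 X0.000 Y0.000

1 u = 1 mm; y_m = 190.785 − y.

[1] `<path>` cubic bezier, #008000→engrave S179 F2812: (65.805,81.704) → (68.380,87.138) → (84.665,104.803) → (105.872,125.040) → (123.213,138.191) → (127.900,134.595)

[2] `<path>` rectangle, #ff00ff→cut S733 F1553: (137.144,177.183) → (203.113,177.183) → (203.113,146.407) → (137.144,146.407) → (137.144,177.183) (closed)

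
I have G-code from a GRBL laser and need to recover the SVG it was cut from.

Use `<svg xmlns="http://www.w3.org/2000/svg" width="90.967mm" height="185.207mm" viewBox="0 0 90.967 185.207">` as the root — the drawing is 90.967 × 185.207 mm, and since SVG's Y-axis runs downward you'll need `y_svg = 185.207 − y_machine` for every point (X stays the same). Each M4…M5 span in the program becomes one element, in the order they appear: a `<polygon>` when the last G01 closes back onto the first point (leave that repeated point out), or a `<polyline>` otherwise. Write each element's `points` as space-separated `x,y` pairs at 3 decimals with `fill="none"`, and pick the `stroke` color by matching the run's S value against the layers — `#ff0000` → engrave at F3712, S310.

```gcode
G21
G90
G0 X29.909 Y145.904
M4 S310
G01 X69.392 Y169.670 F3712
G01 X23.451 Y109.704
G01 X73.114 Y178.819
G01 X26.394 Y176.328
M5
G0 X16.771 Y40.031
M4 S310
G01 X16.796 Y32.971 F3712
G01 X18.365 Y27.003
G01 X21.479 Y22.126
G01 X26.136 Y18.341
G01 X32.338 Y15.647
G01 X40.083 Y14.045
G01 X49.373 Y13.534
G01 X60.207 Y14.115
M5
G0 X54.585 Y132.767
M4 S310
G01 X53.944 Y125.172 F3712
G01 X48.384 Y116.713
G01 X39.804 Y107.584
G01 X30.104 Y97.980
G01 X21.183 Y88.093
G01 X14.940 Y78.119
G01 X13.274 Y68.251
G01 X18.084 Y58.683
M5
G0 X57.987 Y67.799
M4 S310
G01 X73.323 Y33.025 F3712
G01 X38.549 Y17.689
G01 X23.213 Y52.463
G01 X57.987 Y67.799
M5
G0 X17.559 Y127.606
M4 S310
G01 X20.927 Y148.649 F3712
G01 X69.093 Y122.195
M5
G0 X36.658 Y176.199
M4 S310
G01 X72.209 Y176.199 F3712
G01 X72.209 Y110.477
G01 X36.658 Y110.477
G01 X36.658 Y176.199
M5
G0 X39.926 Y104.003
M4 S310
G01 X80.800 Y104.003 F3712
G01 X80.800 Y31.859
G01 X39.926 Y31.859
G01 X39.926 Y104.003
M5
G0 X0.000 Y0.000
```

Each laser-on run becomes one SVG element. Flip Y back into SVG space with y_svg = 185.207 − y_machine. Every run uses S310, so all elements get stroke `#ff0000` (engrave).

Run 1: The run is open, so emit a `<polyline>` with points (Y-flipped): 29.909,39.303 69.392,15.537 23.451,75.503 73.114,6.388 26.394,8.879.

Run 2: The run is open, so emit a `<polyline>` with points (Y-flipped): 16.771,145.176 16.796,152.236 18.365,158.204 21.479,163.081 26.136,166.866 32.338,169.560 40.083,171.162 49.373,171.673 60.207,171.092.

Run 3: The run is open, so emit a `<polyline>` with points (Y-flipped): 54.585,52.440 53.944,60.035 48.384,68.494 39.804,77.623 30.104,87.227 21.183,97.114 14.940,107.088 13.274,116.956 18.084,126.524.

Run 4: The run returns to its start, so emit a `<polygon>` with points (Y-flipped): 57.987,117.408 73.323,152.182 38.549,167.518 23.213,132.744.

Run 5: The run is open, so emit a `<polyline>` with points (Y-flipped): 17.559,57.601 20.927,36.558 69.093,63.012.

Run 6: The run returns to its start, so emit a `<polygon>` with points (Y-flipped): 36.658,9.008 72.209,9.008 72.209,74.730 36.658,74.730.

Run 7: The run returns to its start, so emit a `<polygon>` with points (Y-flipped): 39.926,81.204 80.800,81.204 80.800,153.348 39.926,153.348.

<svg xmlns="http://www.w3.org/2000/svg" width="90.967mm" height="185.207mm" viewBox="0 0 90.967 185.207">
  <polyline points="29.909,39.303 69.392,15.537 23.451,75.503 73.114,6.388 26.394,8.879" fill="none" stroke="#ff0000"/>
  <polyline points="16.771,145.176 16.796,152.236 18.365,158.204 21.479,163.081 26.136,166.866 32.338,169.560 40.083,171.162 49.373,171.673 60.207,171.092" fill="none" stroke="#ff0000"/>
  <polyline points="54.585,52.440 53.944,60.035 48.384,68.494 39.804,77.623 30.104,87.227 21.183,97.114 14.940,107.088 13.274,116.956 18.084,126.524" fill="none" stroke="#ff0000"/>
  <polygon points="57.987,117.408 73.323,152.182 38.549,167.518 23.213,132.744" fill="none" stroke="#ff0000"/>
  <polyline points="17.559,57.601 20.927,36.558 69.093,63.012" fill="none" stroke="#ff0000"/>
  <polygon points="36.658,9.008 72.209,9.008 72.209,74.730 36.658,74.730" fill="none" stroke="#ff0000"/>
  <polygon points="39.926,81.204 80.800,81.204 80.800,153.348 39.926,153.348" fill="none" stroke="#ff0000"/>
</svg>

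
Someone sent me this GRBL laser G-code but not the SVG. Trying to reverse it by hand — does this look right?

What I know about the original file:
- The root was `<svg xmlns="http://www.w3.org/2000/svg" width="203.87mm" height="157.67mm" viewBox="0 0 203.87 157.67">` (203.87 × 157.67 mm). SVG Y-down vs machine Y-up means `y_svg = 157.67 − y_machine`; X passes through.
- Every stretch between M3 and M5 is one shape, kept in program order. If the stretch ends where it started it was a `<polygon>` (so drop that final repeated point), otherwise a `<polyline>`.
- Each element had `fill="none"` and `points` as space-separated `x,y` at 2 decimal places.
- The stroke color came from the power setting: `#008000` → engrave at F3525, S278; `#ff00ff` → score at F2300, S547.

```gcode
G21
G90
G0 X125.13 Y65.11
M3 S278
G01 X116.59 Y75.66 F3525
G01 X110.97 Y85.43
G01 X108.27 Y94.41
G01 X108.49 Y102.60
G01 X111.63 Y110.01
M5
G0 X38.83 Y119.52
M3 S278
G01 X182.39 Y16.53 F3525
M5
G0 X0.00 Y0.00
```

<svg xmlns="http://www.w3.org/2000/svg" width="203.87mm" height="157.67mm" viewBox="0 0 203.87 157.67">
  <polyline points="125.13,92.56 116.59,82.01 110.97,72.24 108.27,63.26 108.49,55.07 111.63,47.66" fill="none" stroke="#008000"/>
  <polyline points="38.83,38.15 182.39,141.14" fill="none" stroke="#008000"/>
</svg>

y_svg = 157.67 − y_m. Every run uses S278, so all elements get stroke `#008000` (engrave).

[1] open run; points: 125.13,92.56 116.59,82.01 110.97,72.24 108.27,63.26 108.49,55.07 111.63,47.66

[2] open run; points: 38.83,38.15 182.39,141.14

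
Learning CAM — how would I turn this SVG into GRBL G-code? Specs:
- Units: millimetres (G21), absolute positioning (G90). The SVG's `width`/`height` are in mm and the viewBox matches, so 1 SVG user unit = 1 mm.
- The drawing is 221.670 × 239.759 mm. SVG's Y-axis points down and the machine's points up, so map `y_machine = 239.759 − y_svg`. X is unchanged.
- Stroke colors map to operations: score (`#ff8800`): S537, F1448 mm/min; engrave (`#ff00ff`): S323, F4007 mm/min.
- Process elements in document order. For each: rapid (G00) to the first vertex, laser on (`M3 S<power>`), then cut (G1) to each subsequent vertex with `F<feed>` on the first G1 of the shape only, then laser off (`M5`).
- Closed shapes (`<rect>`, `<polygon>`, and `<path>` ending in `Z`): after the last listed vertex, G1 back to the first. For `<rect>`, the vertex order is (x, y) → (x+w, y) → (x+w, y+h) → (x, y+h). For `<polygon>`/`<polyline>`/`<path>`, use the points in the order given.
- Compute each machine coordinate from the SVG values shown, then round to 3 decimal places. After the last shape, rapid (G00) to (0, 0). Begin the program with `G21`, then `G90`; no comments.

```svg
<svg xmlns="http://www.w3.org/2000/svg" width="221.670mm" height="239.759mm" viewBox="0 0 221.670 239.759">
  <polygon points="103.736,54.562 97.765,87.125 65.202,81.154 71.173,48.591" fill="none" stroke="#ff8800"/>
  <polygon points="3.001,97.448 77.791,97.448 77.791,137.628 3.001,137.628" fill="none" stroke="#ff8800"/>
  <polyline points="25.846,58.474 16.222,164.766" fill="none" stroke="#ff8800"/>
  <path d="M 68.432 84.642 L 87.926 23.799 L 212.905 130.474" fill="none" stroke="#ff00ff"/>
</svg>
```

1 u = 1 mm; y_m = 239.759 − y.

[1] `<polygon>` regular polygon, #ff8800→score S537 F1448: (103.736,185.197) → (97.765,152.634) → (65.202,158.605) → (71.173,191.168) → (103.736,185.197) (closed)

[2] `<polygon>` rectangle, #ff8800→score S537 F1448: (3.001,142.311) → (77.791,142.311) → (77.791,102.131) → (3.001,102.131) → (3.001,142.311) (closed)

[3] `<polyline>` line segment, #ff8800→score S537 F1448: (25.846,181.285) → (16.222,74.993)

[4] `<path>` open polyline, #ff00ff→engrave S323 F4007: (68.432,155.117) → (87.926,215.960) → (212.905,109.285)

G21
G90
G00 X103.736 Y185.197
M3 S537
G1 X97.765 Y152.634 F1448
G1 X65.202 Y158.605
G1 X71.173 Y191.168
G1 X103.736 Y185.197
M5
G00 X3.001 Y142.311
M3 S537
G1 X77.791 Y142.311 F1448
G1 X77.791 Y102.131
G1 X3.001 Y102.131
G1 X3.001 Y142.311
M5
G00 X25.846 Y181.285
M3 S537
G1 X16.222 Y74.993 F1448
M5
G00 X68.432 Y155.117
M3 S323
G1 X87.926 Y215.960 F4007
G1 X212.905 Y109.285
M5
G00 X0.000 Y0.000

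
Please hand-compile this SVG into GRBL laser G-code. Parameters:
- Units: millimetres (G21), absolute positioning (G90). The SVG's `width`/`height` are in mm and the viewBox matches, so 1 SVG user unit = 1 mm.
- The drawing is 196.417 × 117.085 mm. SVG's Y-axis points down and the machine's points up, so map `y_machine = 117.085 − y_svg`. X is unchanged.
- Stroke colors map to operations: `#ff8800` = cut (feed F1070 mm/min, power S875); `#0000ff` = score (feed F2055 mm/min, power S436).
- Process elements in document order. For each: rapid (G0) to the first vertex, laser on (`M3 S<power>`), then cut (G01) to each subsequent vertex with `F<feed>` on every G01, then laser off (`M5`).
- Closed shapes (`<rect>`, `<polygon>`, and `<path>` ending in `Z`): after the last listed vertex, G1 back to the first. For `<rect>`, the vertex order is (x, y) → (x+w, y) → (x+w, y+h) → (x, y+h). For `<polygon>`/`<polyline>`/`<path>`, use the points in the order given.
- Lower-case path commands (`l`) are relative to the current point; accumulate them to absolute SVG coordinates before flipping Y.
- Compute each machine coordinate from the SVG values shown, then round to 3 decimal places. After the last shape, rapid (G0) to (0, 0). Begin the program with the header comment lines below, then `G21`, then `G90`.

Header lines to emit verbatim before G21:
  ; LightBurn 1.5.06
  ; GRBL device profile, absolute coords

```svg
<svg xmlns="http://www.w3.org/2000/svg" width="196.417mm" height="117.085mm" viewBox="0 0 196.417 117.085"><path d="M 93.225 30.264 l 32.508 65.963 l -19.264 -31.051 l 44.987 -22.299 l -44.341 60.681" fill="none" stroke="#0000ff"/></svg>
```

1 u = 1 mm; y_m = 117.085 − y.

[1] `<path>` open polyline, #0000ff→score S436 F2055: (93.225,86.821) → (125.733,20.858) → (106.469,51.909) → (151.456,74.208) → (107.115,13.527)

; LightBurn 1.5.06
; GRBL device profile, absolute coords
G21
G90
G0 X93.225 Y86.821
M3 S436
G01 X125.733 Y20.858 F2055
G01 X106.469 Y51.909 F2055
G01 X151.456 Y74.208 F2055
G01 X107.115 Y13.527 F2055
M5
G0 X0.000 Y0.000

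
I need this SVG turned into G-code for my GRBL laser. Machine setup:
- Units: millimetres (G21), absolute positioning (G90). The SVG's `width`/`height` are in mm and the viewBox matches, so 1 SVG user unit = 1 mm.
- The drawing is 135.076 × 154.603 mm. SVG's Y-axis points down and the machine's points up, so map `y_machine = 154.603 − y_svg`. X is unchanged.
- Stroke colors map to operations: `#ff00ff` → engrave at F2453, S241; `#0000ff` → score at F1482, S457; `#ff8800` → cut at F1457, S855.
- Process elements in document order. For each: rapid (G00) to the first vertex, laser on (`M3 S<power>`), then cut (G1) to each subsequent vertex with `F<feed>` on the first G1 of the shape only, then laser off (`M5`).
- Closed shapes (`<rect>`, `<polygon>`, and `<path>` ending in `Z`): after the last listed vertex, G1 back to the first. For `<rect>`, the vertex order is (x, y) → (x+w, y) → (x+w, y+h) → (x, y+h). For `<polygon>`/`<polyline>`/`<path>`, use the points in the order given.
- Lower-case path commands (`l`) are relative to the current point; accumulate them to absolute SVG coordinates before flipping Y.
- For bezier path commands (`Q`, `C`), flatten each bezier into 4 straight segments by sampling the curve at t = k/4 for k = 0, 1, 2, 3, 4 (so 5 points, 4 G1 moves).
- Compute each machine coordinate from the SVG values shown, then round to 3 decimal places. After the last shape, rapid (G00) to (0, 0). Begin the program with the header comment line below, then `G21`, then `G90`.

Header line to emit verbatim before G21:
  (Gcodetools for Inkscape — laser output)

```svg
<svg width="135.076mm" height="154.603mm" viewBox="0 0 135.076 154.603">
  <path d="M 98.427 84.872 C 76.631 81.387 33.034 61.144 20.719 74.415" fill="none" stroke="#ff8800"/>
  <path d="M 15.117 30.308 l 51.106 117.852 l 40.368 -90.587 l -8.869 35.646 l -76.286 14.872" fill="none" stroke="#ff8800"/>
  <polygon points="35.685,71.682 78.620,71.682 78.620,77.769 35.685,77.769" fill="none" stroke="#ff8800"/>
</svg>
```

1 u = 1 mm; y_m = 154.603 − y.

[1] `<path>` cubic bezier, #ff8800→cut S855 F1457: (98.427,69.731) → (78.822,74.701) → (56.018,81.243) → (34.991,84.643) → (20.719,80.188)

[2] `<path>` open polyline, #ff8800→cut S855 F1457: (15.117,124.295) → (66.223,6.443) → (106.591,97.030) → (97.722,61.384) → (21.436,46.512)

[3] `<polygon>` rectangle, #ff8800→cut S855 F1457: (35.685,82.921) → (78.620,82.921) → (78.620,76.834) → (35.685,76.834) → (35.685,82.921) (closed)

(Gcodetools for Inkscape — laser output)
G21
G90
G00 X98.427 Y69.731
M3 S855
G1 X78.822 Y74.701 F1457
G1 X56.018 Y81.243
G1 X34.991 Y84.643
G1 X20.719 Y80.188
M5
G00 X15.117 Y124.295
M3 S855
G1 X66.223 Y6.443 F1457
G1 X106.591 Y97.030
G1 X97.722 Y61.384
G1 X21.436 Y46.512
M5
G00 X35.685 Y82.921
M3 S855
G1 X78.620 Y82.921 F1457
G1 X78.620 Y76.834
G1 X35.685 Y76.834
G1 X35.685 Y82.921
M5
G00 X0.000 Y0.000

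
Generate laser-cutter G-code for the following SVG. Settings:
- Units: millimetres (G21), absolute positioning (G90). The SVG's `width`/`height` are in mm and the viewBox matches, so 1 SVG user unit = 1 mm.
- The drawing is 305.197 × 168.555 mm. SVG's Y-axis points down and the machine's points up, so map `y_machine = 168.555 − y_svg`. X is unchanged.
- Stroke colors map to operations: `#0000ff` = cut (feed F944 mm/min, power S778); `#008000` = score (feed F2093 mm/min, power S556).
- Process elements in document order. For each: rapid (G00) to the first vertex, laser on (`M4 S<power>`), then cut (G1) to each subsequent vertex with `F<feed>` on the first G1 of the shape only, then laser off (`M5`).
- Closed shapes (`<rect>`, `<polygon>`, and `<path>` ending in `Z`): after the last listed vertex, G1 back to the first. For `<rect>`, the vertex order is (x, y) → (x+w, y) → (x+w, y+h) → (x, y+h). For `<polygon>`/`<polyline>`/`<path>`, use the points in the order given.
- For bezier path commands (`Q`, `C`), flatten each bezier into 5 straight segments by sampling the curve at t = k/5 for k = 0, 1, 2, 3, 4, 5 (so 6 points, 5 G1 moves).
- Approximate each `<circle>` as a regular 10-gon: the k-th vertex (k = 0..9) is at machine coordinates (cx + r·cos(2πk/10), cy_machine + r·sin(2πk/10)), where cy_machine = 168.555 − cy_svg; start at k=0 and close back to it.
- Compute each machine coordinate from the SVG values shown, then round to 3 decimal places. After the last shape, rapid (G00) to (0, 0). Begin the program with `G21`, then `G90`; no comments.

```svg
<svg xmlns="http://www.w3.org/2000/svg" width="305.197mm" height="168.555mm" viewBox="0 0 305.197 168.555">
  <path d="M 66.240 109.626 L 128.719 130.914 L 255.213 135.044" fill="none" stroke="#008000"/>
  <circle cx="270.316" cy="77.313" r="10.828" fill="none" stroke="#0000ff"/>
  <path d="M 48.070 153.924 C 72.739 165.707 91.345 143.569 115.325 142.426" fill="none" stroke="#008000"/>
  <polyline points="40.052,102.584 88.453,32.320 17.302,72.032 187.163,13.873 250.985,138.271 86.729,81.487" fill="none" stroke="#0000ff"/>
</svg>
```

G21
G90
G00 X66.240 Y58.929
M4 S556
G1 X128.719 Y37.641 F2093
G1 X255.213 Y33.511
M5
G00 X281.144 Y91.242
M4 S778
G1 X279.076 Y97.607 F944
G1 X273.662 Y101.540
G1 X266.970 Y101.540
G1 X261.556 Y97.607
G1 X259.488 Y91.242
G1 X261.556 Y84.877
G1 X266.970 Y80.944
G1 X273.662 Y80.944
G1 X279.076 Y84.877
G1 X281.144 Y91.242
M5
G00 X48.070 Y14.631
M4 S556
G1 X62.235 Y11.192 F2093
G1 X75.495 Y13.259
G1 X88.397 Y18.194
G1 X101.490 Y23.363
G1 X115.325 Y26.129
M5
G00 X40.052 Y65.971
M4 S778
G1 X88.453 Y136.235 F944
G1 X17.302 Y96.523
G1 X187.163 Y154.682
G1 X250.985 Y30.284
G1 X86.729 Y87.068
M5
G00 X0.000 Y0.000

Since the viewBox matches the mm dimensions, user units are millimetres directly. The only transform is the Y-flip y_m = 168.555 − y_svg.

Shape 1 is a open polyline drawn with `<path>`. Its stroke #008000 means score at S556, F2093. After flipping Y the toolpath is (66.240,58.929) → (128.719,37.641) → (255.213,33.511).

Shape 2 is a circle drawn with `<circle>`. Its stroke #0000ff means cut at S778, F944. After flipping Y the toolpath is (281.144,91.242) → (279.076,97.607) → (273.662,101.540) → (266.970,101.540) → (261.556,97.607) → (259.488,91.242) → (261.556,84.877) → (266.970,80.944) → (273.662,80.944) → (279.076,84.877) → (281.144,91.242), returning to the start.

Shape 3 is a cubic bezier drawn with `<path>`. Its stroke #008000 means score at S556, F2093. After flipping Y the toolpath is (48.070,14.631) → (62.235,11.192) → (75.495,13.259) → (88.397,18.194) → (101.490,23.363) → (115.325,26.129).

Shape 4 is a open polyline drawn with `<polyline>`. Its stroke #0000ff means cut at S778, F944. After flipping Y the toolpath is (40.052,65.971) → (88.453,136.235) → (17.302,96.523) → (187.163,154.682) → (250.985,30.284) → (86.729,87.068).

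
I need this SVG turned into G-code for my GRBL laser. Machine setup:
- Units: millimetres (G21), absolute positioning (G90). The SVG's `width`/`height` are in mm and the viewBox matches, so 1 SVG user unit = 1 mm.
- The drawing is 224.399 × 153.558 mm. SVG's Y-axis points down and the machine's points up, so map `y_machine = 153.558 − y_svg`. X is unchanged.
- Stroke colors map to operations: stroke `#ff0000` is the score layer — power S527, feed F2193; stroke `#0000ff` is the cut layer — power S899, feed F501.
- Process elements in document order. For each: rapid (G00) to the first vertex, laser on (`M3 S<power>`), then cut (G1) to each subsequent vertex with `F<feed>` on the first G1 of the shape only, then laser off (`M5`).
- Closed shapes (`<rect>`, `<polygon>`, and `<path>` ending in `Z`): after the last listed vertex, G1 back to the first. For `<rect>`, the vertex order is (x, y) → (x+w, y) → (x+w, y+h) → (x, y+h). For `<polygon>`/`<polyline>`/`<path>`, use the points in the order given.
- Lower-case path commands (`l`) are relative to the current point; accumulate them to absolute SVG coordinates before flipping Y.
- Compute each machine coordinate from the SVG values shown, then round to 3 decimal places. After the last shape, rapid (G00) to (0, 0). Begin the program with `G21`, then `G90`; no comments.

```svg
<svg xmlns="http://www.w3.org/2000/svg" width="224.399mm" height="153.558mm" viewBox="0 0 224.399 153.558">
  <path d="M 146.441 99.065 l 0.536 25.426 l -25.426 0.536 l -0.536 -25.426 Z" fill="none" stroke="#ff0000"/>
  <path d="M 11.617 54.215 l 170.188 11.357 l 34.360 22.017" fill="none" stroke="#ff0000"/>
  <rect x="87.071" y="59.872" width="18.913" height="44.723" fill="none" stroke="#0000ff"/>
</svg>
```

G21
G90
G00 X146.441 Y54.493
M3 S527
G1 X146.977 Y29.067 F2193
G1 X121.551 Y28.531
G1 X121.015 Y53.957
G1 X146.441 Y54.493
M5
G00 X11.617 Y99.343
M3 S527
G1 X181.805 Y87.986 F2193
G1 X216.165 Y65.969
M5
G00 X87.071 Y93.686
M3 S899
G1 X105.984 Y93.686 F501
G1 X105.984 Y48.963
G1 X87.071 Y48.963
G1 X87.071 Y93.686
M5
G00 X0.000 Y0.000

Since the viewBox matches the mm dimensions, user units are millimetres directly. The only transform is the Y-flip y_m = 153.558 − y_svg.

Shape 1 is a regular polygon drawn with `<path>`. Its stroke #ff0000 means score at S527, F2193. After flipping Y the toolpath is (146.441,54.493) → (146.977,29.067) → (121.551,28.531) → (121.015,53.957) → (146.441,54.493), returning to the start.

Shape 2 is a open polyline drawn with `<path>`. Its stroke #ff0000 means score at S527, F2193. After flipping Y the toolpath is (11.617,99.343) → (181.805,87.986) → (216.165,65.969).

Shape 3 is a rectangle drawn with `<rect>`. Its stroke #0000ff means cut at S899, F501. After flipping Y the toolpath is (87.071,93.686) → (105.984,93.686) → (105.984,48.963) → (87.071,48.963) → (87.071,93.686), returning to the start.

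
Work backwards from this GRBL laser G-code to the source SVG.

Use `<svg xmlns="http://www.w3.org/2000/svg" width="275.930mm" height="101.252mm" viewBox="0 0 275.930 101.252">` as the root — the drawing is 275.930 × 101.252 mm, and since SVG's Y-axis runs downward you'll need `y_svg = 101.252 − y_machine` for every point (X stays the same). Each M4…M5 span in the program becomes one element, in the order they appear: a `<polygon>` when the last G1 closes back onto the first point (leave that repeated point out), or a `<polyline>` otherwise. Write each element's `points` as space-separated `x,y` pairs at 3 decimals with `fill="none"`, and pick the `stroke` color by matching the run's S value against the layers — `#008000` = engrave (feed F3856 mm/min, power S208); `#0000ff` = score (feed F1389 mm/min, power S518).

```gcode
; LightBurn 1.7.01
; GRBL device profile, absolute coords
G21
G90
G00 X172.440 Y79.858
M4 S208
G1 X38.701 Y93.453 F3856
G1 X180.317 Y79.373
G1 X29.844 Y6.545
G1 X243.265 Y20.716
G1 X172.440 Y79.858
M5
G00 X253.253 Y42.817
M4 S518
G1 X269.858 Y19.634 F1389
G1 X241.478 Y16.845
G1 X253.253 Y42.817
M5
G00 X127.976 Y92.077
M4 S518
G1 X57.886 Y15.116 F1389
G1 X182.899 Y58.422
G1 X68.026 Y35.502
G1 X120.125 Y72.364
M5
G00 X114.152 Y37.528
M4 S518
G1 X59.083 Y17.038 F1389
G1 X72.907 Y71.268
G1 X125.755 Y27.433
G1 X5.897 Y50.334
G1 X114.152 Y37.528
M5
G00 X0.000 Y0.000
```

Machine Y-up, SVG Y-down with viewBox height 101.252, so y_svg = 101.252 − y_machine; X carries over.

Run 1: the run's S208 means `#008000` (engrave). The run returns to its start, so emit a `<polygon>` with points (Y-flipped): 172.440,21.394 38.701,7.799 180.317,21.879 29.844,94.707 243.265,80.536.

Run 2: power S518 maps to stroke `#0000ff` (score). The run returns to its start, so emit a `<polygon>` with points (Y-flipped): 253.253,58.435 269.858,81.618 241.478,84.407.

Run 3: the run's S518 means `#0000ff` (score). The run is open, so emit a `<polyline>` with points (Y-flipped): 127.976,9.175 57.886,86.136 182.899,42.830 68.026,65.750 120.125,28.888.

Run 4: power S518 maps to stroke `#0000ff` (score). The run returns to its start, so emit a `<polygon>` with points (Y-flipped): 114.152,63.724 59.083,84.214 72.907,29.984 125.755,73.819 5.897,50.918.

<svg xmlns="http://www.w3.org/2000/svg" width="275.930mm" height="101.252mm" viewBox="0 0 275.930 101.252">
  <polygon points="172.440,21.394 38.701,7.799 180.317,21.879 29.844,94.707 243.265,80.536" fill="none" stroke="#008000"/>
  <polygon points="253.253,58.435 269.858,81.618 241.478,84.407" fill="none" stroke="#0000ff"/>
  <polyline points="127.976,9.175 57.886,86.136 182.899,42.830 68.026,65.750 120.125,28.888" fill="none" stroke="#0000ff"/>
  <polygon points="114.152,63.724 59.083,84.214 72.907,29.984 125.755,73.819 5.897,50.918" fill="none" stroke="#0000ff"/>
</svg>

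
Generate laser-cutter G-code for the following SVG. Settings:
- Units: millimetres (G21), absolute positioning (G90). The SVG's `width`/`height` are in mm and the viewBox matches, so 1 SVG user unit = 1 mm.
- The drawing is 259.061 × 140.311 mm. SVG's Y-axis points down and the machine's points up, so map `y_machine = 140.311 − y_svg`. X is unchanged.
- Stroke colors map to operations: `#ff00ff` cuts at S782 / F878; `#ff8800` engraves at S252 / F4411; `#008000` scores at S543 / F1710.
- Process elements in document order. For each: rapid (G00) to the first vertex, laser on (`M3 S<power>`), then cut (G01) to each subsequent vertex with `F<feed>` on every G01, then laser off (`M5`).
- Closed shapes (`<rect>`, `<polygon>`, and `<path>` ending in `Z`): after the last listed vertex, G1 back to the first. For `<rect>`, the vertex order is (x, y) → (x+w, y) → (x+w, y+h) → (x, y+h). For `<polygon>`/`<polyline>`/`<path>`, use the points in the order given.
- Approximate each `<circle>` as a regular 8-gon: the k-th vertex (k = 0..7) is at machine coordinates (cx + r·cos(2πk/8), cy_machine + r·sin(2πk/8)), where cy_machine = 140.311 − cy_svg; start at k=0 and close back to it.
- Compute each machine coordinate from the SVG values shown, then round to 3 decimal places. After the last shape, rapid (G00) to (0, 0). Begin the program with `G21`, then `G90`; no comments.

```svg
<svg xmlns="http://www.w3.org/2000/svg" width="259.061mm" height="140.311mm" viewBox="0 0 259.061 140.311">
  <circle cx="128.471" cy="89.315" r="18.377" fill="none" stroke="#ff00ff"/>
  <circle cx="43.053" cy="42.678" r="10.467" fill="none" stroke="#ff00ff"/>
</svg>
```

viewBox `0 0 259.061 140.311` with mm width/height → 1 unit = 1 mm. Flip: y_m = 140.311 − y_svg.

**Shape 1** — `<circle>` circle, stroke `#ff00ff` → cut (S782, F878). Machine vertices: (146.848,50.996) → (141.466,63.991) → (128.471,69.373) → (115.476,63.991) → (110.094,50.996) → (115.476,38.001) → (128.471,32.619) → (141.466,38.001) → (146.848,50.996). Closed: final G1 returns to the first vertex.

**Shape 2** — `<circle>` circle, stroke `#ff00ff` → cut (S782, F878). Machine vertices: (53.520,97.633) → (50.454,105.034) → (43.053,108.100) → (35.652,105.034) → (32.586,97.633) → (35.652,90.232) → (43.053,87.166) → (50.454,90.232) → (53.520,97.633). Closed: final G1 returns to the first vertex.

G21
G90
G00 X146.848 Y50.996
M3 S782
G01 X141.466 Y63.991 F878
G01 X128.471 Y69.373 F878
G01 X115.476 Y63.991 F878
G01 X110.094 Y50.996 F878
G01 X115.476 Y38.001 F878
G01 X128.471 Y32.619 F878
G01 X141.466 Y38.001 F878
G01 X146.848 Y50.996 F878
M5
G00 X53.520 Y97.633
M3 S782
G01 X50.454 Y105.034 F878
G01 X43.053 Y108.100 F878
G01 X35.652 Y105.034 F878
G01 X32.586 Y97.633 F878
G01 X35.652 Y90.232 F878
G01 X43.053 Y87.166 F878
G01 X50.454 Y90.232 F878
G01 X53.520 Y97.633 F878
M5
G00 X0.000 Y0.000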